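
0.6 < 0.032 False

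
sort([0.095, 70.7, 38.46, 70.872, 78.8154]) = [0.095, 38.46, 70.7, 70.872, 78.8154]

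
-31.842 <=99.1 True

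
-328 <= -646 False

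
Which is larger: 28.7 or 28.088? 28.7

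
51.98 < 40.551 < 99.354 False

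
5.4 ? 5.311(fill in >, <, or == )>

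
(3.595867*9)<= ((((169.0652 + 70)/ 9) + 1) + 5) True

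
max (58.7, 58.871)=58.871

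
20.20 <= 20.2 True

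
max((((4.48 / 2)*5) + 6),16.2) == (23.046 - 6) False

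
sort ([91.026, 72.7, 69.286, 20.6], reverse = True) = [91.026, 72.7, 69.286, 20.6]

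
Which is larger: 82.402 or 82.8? 82.8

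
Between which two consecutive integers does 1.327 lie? 1 and 2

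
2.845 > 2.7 True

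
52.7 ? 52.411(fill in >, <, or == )>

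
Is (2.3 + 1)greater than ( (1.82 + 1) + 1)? No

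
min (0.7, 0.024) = 0.024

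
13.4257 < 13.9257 True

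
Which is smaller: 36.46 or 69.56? 36.46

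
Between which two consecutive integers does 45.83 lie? 45 and 46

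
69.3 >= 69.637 False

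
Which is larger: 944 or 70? 944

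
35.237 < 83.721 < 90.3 True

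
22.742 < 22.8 True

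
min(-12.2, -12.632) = -12.632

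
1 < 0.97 False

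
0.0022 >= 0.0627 False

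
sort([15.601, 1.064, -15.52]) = [-15.52, 1.064, 15.601]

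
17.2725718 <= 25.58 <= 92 True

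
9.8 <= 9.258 False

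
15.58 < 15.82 True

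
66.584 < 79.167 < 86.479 True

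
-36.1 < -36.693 False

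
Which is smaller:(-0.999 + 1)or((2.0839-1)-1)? (-0.999 + 1)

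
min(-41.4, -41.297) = -41.4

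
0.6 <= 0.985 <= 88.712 True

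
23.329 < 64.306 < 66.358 True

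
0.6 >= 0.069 True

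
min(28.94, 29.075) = 28.94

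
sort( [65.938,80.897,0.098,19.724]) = [0.098,19.724,65.938,80.897]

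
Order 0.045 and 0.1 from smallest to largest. 0.045, 0.1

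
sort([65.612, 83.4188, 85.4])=[65.612, 83.4188, 85.4]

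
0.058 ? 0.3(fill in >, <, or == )<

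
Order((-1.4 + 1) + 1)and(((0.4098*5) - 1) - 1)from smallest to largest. (((0.4098*5) - 1) - 1), ((-1.4 + 1) + 1)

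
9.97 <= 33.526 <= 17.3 False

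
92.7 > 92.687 True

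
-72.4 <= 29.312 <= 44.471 True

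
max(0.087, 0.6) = 0.6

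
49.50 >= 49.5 True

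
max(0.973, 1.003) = 1.003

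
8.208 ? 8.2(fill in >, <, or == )>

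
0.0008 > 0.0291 False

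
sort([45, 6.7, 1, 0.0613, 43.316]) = [0.0613, 1, 6.7, 43.316, 45]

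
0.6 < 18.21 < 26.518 True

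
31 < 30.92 False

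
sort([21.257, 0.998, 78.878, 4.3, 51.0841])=[0.998, 4.3, 21.257, 51.0841, 78.878]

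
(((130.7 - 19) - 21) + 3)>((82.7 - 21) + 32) False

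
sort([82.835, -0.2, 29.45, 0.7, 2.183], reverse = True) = [82.835, 29.45, 2.183, 0.7, -0.2]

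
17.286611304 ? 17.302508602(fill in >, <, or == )<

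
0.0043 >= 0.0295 False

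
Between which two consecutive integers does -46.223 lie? -47 and -46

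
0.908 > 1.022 False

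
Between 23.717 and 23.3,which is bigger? 23.717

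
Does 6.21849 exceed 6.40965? No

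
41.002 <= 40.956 False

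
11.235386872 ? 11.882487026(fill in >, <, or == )<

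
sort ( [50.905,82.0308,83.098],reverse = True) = [83.098,82.0308,50.905]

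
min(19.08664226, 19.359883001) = 19.08664226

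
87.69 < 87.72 True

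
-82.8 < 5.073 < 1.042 False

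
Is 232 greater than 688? No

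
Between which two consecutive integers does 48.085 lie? 48 and 49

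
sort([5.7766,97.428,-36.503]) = [-36.503,5.7766,97.428]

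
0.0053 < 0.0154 True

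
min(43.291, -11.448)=-11.448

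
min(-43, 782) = -43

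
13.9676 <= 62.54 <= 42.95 False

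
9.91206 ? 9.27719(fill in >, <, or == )>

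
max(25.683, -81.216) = 25.683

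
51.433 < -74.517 False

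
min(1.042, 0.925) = 0.925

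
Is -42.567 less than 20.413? Yes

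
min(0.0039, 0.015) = 0.0039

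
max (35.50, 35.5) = 35.5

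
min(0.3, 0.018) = 0.018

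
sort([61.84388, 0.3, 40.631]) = [0.3, 40.631, 61.84388]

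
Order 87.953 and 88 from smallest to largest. 87.953,88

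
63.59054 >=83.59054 False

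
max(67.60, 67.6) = 67.6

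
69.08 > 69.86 False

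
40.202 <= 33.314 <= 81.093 False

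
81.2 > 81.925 False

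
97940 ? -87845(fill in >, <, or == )>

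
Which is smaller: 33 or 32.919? 32.919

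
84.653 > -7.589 True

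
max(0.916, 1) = 1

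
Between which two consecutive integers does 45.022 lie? 45 and 46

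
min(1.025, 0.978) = 0.978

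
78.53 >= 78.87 False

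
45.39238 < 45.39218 False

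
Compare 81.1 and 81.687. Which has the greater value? 81.687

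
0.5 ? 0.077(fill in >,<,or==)>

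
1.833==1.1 False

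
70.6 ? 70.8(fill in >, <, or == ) <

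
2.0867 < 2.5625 True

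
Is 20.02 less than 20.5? Yes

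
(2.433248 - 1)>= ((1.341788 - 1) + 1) True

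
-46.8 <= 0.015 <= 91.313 True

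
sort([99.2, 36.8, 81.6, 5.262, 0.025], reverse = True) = [99.2, 81.6, 36.8, 5.262, 0.025]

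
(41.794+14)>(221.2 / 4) True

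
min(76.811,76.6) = 76.6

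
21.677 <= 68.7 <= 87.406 True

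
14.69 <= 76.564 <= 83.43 True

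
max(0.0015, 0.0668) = 0.0668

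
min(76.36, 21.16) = 21.16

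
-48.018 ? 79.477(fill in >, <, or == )<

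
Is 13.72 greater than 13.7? Yes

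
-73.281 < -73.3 False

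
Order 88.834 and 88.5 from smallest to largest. 88.5, 88.834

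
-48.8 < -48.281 True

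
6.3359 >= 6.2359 True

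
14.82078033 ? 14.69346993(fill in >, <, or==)>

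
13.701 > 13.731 False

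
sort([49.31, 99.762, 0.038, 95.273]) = [0.038, 49.31, 95.273, 99.762]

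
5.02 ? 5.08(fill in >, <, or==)<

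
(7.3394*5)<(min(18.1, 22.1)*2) False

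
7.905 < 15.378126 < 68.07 True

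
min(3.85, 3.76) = 3.76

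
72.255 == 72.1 False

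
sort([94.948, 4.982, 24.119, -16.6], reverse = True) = [94.948, 24.119, 4.982, -16.6]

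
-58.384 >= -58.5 True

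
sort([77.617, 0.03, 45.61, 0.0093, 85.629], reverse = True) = [85.629, 77.617, 45.61, 0.03, 0.0093]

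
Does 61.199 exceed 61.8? No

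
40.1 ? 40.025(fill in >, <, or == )>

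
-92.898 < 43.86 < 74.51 True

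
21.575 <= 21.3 False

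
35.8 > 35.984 False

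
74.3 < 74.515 True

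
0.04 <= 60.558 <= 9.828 False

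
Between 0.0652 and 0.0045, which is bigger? 0.0652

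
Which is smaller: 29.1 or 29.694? 29.1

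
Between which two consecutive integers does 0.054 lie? 0 and 1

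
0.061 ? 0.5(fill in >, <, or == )<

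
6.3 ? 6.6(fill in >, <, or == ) <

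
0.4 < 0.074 False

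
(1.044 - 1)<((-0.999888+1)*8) False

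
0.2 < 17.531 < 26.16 True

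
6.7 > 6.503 True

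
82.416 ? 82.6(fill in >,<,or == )<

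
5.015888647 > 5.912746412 False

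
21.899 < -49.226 False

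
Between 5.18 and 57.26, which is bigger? 57.26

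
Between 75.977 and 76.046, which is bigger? 76.046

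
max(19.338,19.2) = 19.338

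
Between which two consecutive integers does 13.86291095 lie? 13 and 14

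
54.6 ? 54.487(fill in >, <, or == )>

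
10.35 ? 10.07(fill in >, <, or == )>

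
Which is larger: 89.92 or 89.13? 89.92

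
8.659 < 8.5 False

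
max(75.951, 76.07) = 76.07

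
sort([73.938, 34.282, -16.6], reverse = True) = [73.938, 34.282, -16.6]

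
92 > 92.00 False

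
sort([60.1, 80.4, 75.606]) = [60.1, 75.606, 80.4]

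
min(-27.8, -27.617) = -27.8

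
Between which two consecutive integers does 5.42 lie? 5 and 6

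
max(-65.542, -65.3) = -65.3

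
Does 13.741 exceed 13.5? Yes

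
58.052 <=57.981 False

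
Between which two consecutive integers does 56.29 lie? 56 and 57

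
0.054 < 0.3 True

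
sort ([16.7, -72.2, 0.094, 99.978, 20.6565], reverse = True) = [99.978, 20.6565, 16.7, 0.094, -72.2]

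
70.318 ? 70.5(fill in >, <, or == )<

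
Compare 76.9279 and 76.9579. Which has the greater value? 76.9579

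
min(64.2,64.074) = 64.074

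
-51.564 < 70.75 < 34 False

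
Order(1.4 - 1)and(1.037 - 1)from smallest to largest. (1.037 - 1), (1.4 - 1)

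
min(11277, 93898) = 11277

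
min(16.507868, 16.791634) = 16.507868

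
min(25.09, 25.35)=25.09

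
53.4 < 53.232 False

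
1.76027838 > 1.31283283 True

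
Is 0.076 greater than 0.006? Yes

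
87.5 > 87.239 True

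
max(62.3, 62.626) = 62.626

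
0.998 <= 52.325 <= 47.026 False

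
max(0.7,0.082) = 0.7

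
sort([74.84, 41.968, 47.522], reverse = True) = [74.84, 47.522, 41.968]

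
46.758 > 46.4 True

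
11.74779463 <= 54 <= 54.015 True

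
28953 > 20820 True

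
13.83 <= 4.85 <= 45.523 False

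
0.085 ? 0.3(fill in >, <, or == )<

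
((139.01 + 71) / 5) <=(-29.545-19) False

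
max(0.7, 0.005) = 0.7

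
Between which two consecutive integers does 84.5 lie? 84 and 85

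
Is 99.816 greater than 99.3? Yes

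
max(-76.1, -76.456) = -76.1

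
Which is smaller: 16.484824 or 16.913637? 16.484824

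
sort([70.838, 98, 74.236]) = [70.838, 74.236, 98]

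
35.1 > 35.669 False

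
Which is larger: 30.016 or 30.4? 30.4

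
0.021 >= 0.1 False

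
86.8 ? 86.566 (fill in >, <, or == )>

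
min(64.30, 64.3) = 64.30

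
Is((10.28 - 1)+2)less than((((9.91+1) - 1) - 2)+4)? Yes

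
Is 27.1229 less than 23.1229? No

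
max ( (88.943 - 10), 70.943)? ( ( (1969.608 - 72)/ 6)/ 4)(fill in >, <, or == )<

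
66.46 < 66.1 False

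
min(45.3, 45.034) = 45.034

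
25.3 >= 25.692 False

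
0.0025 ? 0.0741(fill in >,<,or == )<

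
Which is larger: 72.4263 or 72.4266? 72.4266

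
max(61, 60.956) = 61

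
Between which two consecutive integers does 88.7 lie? 88 and 89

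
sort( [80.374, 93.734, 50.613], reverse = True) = [93.734, 80.374, 50.613]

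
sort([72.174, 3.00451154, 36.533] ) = [3.00451154, 36.533, 72.174]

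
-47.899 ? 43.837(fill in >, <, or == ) <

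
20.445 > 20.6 False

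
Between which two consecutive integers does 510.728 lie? 510 and 511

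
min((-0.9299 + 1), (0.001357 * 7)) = 0.009499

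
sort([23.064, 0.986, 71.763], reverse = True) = [71.763, 23.064, 0.986]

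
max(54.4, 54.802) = 54.802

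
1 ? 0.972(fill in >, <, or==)>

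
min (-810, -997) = -997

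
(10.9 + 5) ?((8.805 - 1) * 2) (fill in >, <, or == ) >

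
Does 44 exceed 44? No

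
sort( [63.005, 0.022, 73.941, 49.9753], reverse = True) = [73.941, 63.005, 49.9753, 0.022]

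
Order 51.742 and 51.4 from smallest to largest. 51.4, 51.742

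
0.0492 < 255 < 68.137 False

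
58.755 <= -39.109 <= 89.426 False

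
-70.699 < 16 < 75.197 True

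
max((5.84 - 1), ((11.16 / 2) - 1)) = 4.84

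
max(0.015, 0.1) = 0.1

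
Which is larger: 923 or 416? 923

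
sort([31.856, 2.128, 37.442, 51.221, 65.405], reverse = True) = [65.405, 51.221, 37.442, 31.856, 2.128]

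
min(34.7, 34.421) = 34.421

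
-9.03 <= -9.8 False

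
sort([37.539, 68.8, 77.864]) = [37.539, 68.8, 77.864]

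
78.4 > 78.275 True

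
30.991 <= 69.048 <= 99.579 True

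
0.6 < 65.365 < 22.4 False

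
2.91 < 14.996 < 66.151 True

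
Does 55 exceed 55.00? No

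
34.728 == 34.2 False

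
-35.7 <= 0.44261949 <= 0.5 True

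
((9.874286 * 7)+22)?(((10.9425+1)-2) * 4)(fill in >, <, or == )>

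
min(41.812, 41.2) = 41.2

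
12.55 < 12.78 True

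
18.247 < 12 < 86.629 False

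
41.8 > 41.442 True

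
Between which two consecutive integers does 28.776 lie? 28 and 29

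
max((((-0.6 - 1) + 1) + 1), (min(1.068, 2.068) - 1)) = 0.4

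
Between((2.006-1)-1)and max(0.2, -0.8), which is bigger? max(0.2, -0.8)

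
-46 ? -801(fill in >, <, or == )>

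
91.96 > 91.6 True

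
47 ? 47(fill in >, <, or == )==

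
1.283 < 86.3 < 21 False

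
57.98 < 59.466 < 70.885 True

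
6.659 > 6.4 True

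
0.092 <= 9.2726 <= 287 True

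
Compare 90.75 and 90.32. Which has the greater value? 90.75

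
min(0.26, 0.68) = 0.26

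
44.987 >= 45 False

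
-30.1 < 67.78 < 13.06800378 False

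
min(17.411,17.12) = 17.12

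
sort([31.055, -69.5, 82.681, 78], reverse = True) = [82.681, 78, 31.055, -69.5]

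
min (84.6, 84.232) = 84.232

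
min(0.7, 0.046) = 0.046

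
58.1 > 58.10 False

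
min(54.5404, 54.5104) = 54.5104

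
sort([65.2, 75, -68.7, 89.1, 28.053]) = [-68.7, 28.053, 65.2, 75, 89.1]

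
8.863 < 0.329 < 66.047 False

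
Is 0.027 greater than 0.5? No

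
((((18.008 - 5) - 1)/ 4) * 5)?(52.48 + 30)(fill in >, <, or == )<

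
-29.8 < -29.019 True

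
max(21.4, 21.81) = 21.81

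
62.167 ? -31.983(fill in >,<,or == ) >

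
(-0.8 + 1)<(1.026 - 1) False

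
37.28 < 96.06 True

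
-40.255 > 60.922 False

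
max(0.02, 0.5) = 0.5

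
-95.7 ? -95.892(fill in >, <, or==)>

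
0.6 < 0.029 False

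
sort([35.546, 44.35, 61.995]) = [35.546, 44.35, 61.995]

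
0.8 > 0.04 True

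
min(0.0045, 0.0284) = 0.0045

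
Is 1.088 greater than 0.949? Yes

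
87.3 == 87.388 False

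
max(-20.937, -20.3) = -20.3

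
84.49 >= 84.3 True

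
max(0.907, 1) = 1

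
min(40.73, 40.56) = 40.56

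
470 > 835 False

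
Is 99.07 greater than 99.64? No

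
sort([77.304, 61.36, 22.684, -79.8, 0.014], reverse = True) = [77.304, 61.36, 22.684, 0.014, -79.8]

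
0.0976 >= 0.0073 True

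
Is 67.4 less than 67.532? Yes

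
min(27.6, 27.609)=27.6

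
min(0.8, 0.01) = 0.01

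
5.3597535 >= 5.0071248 True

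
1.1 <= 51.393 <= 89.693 True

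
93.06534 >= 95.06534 False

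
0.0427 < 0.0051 False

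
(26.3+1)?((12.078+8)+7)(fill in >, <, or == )>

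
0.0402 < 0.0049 False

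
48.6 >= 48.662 False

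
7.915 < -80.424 False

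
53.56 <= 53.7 True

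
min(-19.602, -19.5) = -19.602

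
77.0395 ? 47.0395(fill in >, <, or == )>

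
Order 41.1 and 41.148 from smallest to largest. 41.1, 41.148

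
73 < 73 False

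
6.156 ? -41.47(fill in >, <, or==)>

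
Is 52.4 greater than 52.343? Yes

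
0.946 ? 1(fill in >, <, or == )<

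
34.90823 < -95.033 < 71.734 False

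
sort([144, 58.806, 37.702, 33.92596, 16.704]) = [16.704, 33.92596, 37.702, 58.806, 144]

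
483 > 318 True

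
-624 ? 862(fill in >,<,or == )<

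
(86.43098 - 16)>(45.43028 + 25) True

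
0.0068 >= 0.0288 False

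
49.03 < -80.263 False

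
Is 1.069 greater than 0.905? Yes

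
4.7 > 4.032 True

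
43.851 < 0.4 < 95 False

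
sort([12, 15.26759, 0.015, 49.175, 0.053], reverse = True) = [49.175, 15.26759, 12, 0.053, 0.015]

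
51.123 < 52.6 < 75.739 True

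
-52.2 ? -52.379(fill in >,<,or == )>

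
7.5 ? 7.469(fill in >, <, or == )>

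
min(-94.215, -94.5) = -94.5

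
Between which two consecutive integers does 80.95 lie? 80 and 81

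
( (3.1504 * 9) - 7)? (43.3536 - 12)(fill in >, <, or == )<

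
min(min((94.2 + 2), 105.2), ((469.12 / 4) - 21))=96.2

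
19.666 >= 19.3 True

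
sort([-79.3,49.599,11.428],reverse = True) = [49.599,11.428,-79.3]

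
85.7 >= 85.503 True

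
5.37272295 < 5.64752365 True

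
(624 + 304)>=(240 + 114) True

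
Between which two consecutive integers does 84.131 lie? 84 and 85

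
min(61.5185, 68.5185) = 61.5185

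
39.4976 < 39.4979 True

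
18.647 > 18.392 True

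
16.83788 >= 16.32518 True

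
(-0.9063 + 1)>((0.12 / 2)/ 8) True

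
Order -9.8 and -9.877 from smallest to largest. -9.877, -9.8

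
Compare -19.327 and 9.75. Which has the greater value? 9.75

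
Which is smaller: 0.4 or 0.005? 0.005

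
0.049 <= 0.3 True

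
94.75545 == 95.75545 False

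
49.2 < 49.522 True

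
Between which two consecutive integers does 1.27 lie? 1 and 2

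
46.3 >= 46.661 False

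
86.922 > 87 False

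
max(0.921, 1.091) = 1.091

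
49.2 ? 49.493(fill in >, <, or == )<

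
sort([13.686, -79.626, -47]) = [-79.626, -47, 13.686]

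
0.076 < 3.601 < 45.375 True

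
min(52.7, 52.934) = 52.7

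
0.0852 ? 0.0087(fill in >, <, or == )>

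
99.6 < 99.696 True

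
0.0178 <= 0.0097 False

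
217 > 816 False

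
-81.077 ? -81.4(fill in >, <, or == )>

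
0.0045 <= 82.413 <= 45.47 False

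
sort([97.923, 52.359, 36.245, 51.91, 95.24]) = [36.245, 51.91, 52.359, 95.24, 97.923]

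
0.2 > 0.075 True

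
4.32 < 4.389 True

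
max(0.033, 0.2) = 0.2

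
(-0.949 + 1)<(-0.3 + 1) True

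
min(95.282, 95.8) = 95.282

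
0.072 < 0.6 True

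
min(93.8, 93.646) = 93.646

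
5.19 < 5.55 True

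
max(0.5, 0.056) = 0.5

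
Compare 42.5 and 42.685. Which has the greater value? 42.685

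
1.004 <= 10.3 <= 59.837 True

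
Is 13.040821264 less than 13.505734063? Yes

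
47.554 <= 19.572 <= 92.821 False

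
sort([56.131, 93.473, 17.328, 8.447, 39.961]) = [8.447, 17.328, 39.961, 56.131, 93.473]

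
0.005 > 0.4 False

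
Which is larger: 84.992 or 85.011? 85.011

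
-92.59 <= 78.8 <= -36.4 False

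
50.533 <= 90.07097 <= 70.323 False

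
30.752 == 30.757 False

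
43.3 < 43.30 False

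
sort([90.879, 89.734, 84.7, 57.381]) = [57.381, 84.7, 89.734, 90.879]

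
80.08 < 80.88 True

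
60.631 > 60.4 True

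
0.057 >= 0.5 False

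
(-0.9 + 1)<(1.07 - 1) False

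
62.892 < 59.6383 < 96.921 False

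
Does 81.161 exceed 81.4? No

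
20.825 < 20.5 False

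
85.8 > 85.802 False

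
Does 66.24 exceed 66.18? Yes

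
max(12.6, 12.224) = 12.6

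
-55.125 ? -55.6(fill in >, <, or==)>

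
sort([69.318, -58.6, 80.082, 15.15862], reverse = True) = [80.082, 69.318, 15.15862, -58.6]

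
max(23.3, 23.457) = 23.457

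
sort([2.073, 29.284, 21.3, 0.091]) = [0.091, 2.073, 21.3, 29.284]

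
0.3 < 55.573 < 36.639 False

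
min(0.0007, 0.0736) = 0.0007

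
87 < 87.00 False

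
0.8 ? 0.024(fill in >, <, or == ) >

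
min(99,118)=99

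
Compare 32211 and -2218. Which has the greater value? 32211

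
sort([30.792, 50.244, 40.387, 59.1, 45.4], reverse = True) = [59.1, 50.244, 45.4, 40.387, 30.792]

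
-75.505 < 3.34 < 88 True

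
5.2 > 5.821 False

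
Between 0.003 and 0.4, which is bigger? 0.4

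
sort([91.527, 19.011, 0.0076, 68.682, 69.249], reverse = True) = [91.527, 69.249, 68.682, 19.011, 0.0076]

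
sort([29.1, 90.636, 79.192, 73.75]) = [29.1, 73.75, 79.192, 90.636]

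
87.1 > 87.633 False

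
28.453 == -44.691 False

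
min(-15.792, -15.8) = -15.8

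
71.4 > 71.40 False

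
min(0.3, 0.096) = 0.096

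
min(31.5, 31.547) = 31.5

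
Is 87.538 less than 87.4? No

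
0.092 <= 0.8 True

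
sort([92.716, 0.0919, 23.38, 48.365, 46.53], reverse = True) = [92.716, 48.365, 46.53, 23.38, 0.0919]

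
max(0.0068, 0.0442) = 0.0442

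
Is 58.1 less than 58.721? Yes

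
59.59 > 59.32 True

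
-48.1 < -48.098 True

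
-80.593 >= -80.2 False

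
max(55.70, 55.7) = 55.7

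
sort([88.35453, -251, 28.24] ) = [-251, 28.24, 88.35453]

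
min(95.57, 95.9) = 95.57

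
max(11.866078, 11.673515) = 11.866078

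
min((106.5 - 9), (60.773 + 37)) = 97.5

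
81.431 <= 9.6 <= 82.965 False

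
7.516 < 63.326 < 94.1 True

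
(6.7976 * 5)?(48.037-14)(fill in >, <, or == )<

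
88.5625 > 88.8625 False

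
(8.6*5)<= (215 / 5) True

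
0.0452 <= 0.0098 False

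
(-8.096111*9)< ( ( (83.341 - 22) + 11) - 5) True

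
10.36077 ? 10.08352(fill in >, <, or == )>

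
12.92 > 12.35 True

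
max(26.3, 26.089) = 26.3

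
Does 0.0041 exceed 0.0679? No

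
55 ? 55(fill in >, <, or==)==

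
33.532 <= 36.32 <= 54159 True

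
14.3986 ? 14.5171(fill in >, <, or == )<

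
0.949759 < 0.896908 False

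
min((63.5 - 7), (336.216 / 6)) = 56.036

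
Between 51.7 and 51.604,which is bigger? 51.7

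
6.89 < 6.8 False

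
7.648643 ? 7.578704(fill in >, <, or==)>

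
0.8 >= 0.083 True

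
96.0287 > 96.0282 True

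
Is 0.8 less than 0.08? No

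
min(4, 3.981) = 3.981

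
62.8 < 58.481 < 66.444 False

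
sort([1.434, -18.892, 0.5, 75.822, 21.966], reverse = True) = [75.822, 21.966, 1.434, 0.5, -18.892]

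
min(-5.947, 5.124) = -5.947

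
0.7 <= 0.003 False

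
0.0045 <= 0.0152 True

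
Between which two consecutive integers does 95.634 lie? 95 and 96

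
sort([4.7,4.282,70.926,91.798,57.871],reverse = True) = [91.798,70.926,57.871,4.7,4.282]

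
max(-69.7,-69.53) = -69.53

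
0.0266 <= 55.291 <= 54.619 False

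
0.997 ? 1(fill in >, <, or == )<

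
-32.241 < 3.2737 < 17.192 True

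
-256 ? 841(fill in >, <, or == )<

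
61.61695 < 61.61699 True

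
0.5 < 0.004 False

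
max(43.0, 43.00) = 43.00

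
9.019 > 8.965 True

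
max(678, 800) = 800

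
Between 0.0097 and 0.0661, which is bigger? 0.0661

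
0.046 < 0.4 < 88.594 True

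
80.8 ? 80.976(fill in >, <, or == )<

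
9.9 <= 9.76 False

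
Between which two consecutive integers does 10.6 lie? 10 and 11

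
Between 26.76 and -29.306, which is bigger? 26.76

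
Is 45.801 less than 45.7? No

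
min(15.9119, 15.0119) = 15.0119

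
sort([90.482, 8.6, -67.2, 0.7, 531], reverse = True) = [531, 90.482, 8.6, 0.7, -67.2]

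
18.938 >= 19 False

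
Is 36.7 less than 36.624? No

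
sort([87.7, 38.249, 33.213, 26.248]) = [26.248, 33.213, 38.249, 87.7]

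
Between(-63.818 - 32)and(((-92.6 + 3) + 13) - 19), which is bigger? (((-92.6 + 3) + 13) - 19)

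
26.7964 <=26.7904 False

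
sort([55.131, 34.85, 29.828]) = [29.828, 34.85, 55.131]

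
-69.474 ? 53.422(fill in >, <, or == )<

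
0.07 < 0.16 True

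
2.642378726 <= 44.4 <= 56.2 True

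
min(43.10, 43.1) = 43.10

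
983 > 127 True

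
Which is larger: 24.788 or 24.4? 24.788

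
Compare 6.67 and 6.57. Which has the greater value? 6.67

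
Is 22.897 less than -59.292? No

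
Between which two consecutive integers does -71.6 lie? -72 and -71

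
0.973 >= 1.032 False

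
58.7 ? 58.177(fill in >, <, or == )>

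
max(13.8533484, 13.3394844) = 13.8533484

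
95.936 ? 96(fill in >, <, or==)<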